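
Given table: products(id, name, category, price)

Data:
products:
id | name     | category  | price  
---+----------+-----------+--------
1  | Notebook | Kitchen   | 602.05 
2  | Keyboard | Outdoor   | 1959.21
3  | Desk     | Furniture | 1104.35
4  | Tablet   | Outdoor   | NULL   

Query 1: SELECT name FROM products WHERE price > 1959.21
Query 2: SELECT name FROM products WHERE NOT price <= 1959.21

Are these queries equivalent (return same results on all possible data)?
Yes, equivalent

Both queries return: []

Reason: Both filter price > 1959.21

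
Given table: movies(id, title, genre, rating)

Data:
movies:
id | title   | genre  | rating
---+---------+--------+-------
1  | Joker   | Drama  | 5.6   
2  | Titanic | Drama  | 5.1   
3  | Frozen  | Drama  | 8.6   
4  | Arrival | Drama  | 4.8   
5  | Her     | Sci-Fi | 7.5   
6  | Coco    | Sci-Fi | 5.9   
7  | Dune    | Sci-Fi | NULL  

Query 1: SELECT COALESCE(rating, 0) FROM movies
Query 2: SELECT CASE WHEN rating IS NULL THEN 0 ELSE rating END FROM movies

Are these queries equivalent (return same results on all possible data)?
Yes, equivalent

Both queries return: [(0,), (4.8,), (5.1,), (5.6,), (5.9,), (7.5,), (8.6,)]

Reason: COALESCE vs CASE for NULL handling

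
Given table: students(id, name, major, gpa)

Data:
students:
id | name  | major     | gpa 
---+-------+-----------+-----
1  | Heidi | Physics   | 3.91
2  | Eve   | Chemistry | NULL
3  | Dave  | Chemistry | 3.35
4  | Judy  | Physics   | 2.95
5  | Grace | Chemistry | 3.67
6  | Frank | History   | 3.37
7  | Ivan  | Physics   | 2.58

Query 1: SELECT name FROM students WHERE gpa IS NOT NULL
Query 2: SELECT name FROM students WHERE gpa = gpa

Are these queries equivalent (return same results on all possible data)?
Yes, equivalent

Both queries return: [('Dave',), ('Frank',), ('Grace',), ('Heidi',), ('Ivan',), ('Judy',)]

Reason: IS NOT NULL vs self-equality (both exclude NULLs)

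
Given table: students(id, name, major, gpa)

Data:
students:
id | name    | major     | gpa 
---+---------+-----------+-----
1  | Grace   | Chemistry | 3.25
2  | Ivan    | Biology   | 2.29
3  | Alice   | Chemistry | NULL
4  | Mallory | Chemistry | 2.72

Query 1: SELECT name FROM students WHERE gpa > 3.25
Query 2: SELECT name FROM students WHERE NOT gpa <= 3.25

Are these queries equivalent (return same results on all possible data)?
Yes, equivalent

Both queries return: []

Reason: Both filter gpa > 3.25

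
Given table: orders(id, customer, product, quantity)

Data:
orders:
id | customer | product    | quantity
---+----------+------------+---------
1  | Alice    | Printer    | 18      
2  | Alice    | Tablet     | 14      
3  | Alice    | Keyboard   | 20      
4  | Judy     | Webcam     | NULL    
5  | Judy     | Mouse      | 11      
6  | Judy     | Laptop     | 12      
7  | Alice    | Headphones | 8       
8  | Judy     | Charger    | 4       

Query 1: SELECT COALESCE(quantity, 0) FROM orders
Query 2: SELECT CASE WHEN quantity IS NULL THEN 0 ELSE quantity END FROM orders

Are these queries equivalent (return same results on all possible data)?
Yes, equivalent

Both queries return: [(0,), (4,), (8,), (11,), (12,), (14,), (18,), (20,)]

Reason: COALESCE vs CASE for NULL handling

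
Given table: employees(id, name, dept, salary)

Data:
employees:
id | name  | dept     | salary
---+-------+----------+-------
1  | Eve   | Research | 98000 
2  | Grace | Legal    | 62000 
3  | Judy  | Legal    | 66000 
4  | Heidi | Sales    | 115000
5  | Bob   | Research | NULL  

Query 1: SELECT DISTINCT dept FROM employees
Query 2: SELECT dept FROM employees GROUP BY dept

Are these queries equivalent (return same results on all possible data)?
Yes, equivalent

Both queries return: [('Legal',), ('Research',), ('Sales',)]

Reason: Both get unique depts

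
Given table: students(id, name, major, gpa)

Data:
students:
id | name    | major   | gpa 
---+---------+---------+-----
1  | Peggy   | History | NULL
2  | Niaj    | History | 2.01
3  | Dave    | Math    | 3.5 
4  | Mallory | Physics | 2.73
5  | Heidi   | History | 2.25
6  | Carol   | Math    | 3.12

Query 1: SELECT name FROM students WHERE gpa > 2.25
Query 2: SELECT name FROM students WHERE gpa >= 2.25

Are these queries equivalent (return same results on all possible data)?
No, not equivalent

Query 1 returns: [('Dave',), ('Mallory',), ('Carol',)]
Query 2 returns: [('Dave',), ('Mallory',), ('Heidi',), ('Carol',)]

Reason: > vs >= gives different results when gpa = 2.25 exists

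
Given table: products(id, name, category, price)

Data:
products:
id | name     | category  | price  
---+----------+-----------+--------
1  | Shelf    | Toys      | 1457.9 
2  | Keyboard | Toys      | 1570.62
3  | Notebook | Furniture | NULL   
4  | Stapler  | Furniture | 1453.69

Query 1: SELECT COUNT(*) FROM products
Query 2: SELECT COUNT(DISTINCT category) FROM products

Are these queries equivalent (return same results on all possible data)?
No, not equivalent

Query 1 returns: [(4,)]
Query 2 returns: [(2,)]

Reason: COUNT(*) counts rows, COUNT(DISTINCT category) counts unique categorys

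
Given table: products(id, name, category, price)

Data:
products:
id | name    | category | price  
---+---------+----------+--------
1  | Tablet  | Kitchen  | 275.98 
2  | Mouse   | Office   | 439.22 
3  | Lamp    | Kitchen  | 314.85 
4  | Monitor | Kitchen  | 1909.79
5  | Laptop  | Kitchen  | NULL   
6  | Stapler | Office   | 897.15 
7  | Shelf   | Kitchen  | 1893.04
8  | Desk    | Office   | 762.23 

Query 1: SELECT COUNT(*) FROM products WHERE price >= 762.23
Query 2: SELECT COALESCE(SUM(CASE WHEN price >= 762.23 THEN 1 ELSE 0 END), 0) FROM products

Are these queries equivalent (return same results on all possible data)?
Yes, equivalent

Both queries return: [(4,)]

Reason: COUNT with WHERE vs conditional SUM (COALESCE handles empty-table NULL)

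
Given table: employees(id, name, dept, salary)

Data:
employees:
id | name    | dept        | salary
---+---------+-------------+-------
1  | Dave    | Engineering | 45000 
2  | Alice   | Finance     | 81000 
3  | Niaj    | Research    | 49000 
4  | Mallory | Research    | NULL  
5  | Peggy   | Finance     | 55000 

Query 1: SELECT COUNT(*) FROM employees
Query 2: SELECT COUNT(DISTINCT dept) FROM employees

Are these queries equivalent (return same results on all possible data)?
No, not equivalent

Query 1 returns: [(5,)]
Query 2 returns: [(3,)]

Reason: COUNT(*) counts rows, COUNT(DISTINCT dept) counts unique depts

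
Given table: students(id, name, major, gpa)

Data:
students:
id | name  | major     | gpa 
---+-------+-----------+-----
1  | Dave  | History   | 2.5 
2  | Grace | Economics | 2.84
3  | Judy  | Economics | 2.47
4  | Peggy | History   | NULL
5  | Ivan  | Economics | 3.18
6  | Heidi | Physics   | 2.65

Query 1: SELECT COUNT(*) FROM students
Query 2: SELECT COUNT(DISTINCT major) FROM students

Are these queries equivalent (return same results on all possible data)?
No, not equivalent

Query 1 returns: [(6,)]
Query 2 returns: [(3,)]

Reason: COUNT(*) counts rows, COUNT(DISTINCT major) counts unique majors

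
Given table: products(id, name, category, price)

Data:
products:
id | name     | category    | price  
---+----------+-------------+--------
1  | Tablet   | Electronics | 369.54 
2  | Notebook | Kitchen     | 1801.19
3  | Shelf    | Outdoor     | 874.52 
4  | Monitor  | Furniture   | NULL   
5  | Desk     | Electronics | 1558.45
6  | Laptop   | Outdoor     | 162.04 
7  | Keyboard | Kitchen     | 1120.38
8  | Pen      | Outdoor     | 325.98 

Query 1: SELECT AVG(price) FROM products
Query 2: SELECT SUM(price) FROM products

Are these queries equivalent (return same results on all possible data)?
No, not equivalent

Query 1 returns: [(887.4428571428572,)]
Query 2 returns: [(6212.1,)]

Reason: AVG vs SUM give different aggregate values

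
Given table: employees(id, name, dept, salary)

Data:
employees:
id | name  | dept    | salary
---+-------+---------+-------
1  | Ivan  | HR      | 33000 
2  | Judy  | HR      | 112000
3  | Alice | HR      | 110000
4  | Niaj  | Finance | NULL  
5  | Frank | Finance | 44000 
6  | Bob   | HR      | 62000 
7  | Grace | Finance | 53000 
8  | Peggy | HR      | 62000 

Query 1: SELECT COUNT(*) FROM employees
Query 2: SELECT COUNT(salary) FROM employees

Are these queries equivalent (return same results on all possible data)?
No, not equivalent

Query 1 returns: [(8,)]
Query 2 returns: [(7,)]

Reason: COUNT(*) includes NULLs, COUNT(column) excludes them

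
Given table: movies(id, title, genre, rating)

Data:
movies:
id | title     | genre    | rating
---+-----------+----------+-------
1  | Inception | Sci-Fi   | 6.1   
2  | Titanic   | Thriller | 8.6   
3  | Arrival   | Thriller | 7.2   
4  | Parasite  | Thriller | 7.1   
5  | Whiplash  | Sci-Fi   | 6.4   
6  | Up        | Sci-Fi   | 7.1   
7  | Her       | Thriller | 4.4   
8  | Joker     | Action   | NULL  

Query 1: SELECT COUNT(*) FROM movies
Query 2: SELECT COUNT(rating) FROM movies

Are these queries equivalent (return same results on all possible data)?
No, not equivalent

Query 1 returns: [(8,)]
Query 2 returns: [(7,)]

Reason: COUNT(*) includes NULLs, COUNT(column) excludes them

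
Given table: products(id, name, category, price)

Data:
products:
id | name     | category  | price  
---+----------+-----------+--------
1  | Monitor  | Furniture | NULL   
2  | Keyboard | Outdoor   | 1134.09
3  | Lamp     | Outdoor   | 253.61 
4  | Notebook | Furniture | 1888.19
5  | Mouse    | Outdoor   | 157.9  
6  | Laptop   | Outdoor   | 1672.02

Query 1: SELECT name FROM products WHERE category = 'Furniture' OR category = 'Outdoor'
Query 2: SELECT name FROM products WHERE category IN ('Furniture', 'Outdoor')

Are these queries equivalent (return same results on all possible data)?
Yes, equivalent

Both queries return: [('Keyboard',), ('Lamp',), ('Laptop',), ('Monitor',), ('Mouse',), ('Notebook',)]

Reason: OR vs IN are equivalent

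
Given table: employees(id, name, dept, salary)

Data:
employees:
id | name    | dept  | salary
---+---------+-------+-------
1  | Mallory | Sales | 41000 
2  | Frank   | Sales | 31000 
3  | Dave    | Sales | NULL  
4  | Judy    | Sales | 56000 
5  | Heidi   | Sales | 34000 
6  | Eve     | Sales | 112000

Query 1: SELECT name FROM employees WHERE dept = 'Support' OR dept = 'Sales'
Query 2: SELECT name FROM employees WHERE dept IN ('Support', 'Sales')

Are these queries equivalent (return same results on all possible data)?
Yes, equivalent

Both queries return: [('Dave',), ('Eve',), ('Frank',), ('Heidi',), ('Judy',), ('Mallory',)]

Reason: OR vs IN are equivalent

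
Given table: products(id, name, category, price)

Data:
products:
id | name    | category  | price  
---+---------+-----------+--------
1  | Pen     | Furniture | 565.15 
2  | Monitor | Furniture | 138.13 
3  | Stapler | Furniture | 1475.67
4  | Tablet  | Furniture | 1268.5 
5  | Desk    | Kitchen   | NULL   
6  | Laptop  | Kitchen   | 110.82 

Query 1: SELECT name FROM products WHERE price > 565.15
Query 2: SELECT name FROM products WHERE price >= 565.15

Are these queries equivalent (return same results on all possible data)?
No, not equivalent

Query 1 returns: [('Stapler',), ('Tablet',)]
Query 2 returns: [('Pen',), ('Stapler',), ('Tablet',)]

Reason: > vs >= gives different results when price = 565.15 exists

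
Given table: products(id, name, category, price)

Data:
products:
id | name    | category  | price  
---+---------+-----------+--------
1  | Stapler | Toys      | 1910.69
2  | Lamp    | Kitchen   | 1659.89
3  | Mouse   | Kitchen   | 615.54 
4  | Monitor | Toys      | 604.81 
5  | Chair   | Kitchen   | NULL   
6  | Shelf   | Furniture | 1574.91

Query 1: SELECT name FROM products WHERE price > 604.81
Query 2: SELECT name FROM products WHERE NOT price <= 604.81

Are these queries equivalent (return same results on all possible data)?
Yes, equivalent

Both queries return: [('Lamp',), ('Mouse',), ('Shelf',), ('Stapler',)]

Reason: Both filter price > 604.81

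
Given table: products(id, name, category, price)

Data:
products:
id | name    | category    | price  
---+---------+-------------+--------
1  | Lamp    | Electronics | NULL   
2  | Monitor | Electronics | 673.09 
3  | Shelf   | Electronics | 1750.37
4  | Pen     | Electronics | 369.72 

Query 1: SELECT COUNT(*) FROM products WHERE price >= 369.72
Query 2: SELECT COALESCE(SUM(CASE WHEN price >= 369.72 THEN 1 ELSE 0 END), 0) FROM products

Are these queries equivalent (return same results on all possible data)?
Yes, equivalent

Both queries return: [(3,)]

Reason: COUNT with WHERE vs conditional SUM (COALESCE handles empty-table NULL)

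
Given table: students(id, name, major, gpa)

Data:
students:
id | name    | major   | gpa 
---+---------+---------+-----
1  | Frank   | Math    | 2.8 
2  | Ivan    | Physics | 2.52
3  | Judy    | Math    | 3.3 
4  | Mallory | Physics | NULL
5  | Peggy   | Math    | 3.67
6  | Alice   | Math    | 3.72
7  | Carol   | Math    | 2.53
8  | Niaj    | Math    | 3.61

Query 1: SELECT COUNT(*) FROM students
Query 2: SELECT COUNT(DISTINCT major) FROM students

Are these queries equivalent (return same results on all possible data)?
No, not equivalent

Query 1 returns: [(8,)]
Query 2 returns: [(2,)]

Reason: COUNT(*) counts rows, COUNT(DISTINCT major) counts unique majors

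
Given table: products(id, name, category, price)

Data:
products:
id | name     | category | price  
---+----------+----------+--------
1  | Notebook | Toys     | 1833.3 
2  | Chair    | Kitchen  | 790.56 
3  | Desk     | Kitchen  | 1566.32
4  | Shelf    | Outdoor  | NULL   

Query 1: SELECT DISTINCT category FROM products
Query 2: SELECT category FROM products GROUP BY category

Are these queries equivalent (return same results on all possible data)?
Yes, equivalent

Both queries return: [('Kitchen',), ('Outdoor',), ('Toys',)]

Reason: Both get unique categorys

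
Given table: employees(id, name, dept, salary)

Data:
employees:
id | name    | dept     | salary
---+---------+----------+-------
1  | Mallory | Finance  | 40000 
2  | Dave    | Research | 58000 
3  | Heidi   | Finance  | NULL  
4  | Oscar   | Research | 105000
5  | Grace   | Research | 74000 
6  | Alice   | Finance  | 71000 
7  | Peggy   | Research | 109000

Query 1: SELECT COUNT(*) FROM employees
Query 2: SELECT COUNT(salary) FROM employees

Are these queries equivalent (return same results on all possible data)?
No, not equivalent

Query 1 returns: [(7,)]
Query 2 returns: [(6,)]

Reason: COUNT(*) includes NULLs, COUNT(column) excludes them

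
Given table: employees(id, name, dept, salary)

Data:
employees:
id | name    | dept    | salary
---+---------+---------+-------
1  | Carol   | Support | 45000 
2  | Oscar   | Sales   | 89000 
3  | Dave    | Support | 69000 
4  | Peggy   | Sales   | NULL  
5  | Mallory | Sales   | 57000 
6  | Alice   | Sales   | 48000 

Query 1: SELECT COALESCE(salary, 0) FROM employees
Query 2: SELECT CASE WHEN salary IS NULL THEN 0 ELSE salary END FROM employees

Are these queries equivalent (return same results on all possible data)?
Yes, equivalent

Both queries return: [(0,), (45000,), (48000,), (57000,), (69000,), (89000,)]

Reason: COALESCE vs CASE for NULL handling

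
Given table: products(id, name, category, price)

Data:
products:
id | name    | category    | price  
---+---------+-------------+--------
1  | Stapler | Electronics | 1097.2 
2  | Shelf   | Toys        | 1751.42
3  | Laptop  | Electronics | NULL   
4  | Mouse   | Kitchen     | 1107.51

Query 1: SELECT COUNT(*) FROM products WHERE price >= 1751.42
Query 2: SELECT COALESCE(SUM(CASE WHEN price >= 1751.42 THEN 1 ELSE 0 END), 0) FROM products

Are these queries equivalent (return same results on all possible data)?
Yes, equivalent

Both queries return: [(1,)]

Reason: COUNT with WHERE vs conditional SUM (COALESCE handles empty-table NULL)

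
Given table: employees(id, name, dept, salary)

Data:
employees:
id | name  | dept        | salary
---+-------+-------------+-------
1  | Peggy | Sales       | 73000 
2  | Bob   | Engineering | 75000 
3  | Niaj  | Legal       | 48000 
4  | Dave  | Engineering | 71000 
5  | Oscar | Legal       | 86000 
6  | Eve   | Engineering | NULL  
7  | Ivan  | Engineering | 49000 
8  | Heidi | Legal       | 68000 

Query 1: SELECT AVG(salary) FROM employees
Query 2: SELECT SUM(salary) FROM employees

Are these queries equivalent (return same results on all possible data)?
No, not equivalent

Query 1 returns: [(67142.85714285714,)]
Query 2 returns: [(470000,)]

Reason: AVG vs SUM give different aggregate values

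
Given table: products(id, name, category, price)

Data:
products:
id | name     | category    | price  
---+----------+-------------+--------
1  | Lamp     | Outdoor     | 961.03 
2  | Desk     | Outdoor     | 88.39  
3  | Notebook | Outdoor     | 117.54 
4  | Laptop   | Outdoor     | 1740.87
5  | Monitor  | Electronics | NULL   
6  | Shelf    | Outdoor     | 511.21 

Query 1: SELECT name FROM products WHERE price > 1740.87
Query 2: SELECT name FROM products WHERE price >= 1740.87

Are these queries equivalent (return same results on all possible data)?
No, not equivalent

Query 1 returns: []
Query 2 returns: [('Laptop',)]

Reason: > vs >= gives different results when price = 1740.87 exists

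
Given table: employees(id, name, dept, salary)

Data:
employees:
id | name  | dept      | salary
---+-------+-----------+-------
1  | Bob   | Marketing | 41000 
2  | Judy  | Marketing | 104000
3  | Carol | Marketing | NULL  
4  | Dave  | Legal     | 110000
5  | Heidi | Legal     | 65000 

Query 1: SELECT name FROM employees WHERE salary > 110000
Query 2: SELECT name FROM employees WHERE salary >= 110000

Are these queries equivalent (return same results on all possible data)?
No, not equivalent

Query 1 returns: []
Query 2 returns: [('Dave',)]

Reason: > vs >= gives different results when salary = 110000 exists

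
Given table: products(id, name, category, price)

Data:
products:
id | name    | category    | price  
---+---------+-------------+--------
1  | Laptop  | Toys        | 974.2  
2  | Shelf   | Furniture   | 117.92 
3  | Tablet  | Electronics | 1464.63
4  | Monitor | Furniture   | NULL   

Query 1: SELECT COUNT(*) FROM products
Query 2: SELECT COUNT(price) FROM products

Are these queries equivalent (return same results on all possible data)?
No, not equivalent

Query 1 returns: [(4,)]
Query 2 returns: [(3,)]

Reason: COUNT(*) includes NULLs, COUNT(column) excludes them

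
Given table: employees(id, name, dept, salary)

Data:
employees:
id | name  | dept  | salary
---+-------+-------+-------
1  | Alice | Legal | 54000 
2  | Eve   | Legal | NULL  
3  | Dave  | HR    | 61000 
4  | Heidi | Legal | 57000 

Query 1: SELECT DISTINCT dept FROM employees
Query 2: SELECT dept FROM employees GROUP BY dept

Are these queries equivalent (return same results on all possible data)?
Yes, equivalent

Both queries return: [('HR',), ('Legal',)]

Reason: Both get unique depts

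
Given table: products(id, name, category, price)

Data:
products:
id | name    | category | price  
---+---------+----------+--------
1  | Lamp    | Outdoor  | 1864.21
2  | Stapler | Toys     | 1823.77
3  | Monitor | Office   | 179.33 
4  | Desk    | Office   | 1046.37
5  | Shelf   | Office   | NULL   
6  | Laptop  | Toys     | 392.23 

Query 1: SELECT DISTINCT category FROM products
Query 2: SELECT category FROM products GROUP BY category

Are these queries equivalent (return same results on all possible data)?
Yes, equivalent

Both queries return: [('Office',), ('Outdoor',), ('Toys',)]

Reason: Both get unique categorys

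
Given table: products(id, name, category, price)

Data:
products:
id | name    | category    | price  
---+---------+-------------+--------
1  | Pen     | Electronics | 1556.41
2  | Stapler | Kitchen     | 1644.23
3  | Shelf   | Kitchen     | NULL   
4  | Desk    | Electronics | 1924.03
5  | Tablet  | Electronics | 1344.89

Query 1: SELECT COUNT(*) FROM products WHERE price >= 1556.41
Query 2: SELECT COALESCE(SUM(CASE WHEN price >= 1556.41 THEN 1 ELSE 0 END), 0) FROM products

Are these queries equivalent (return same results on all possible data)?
Yes, equivalent

Both queries return: [(3,)]

Reason: COUNT with WHERE vs conditional SUM (COALESCE handles empty-table NULL)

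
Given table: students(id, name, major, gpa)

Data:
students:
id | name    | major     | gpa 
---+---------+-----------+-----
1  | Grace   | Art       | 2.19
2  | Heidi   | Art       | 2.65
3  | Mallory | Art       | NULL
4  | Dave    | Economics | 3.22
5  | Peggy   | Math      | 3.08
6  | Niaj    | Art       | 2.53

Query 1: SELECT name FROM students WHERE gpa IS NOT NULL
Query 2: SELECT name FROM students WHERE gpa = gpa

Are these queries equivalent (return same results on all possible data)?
Yes, equivalent

Both queries return: [('Dave',), ('Grace',), ('Heidi',), ('Niaj',), ('Peggy',)]

Reason: IS NOT NULL vs self-equality (both exclude NULLs)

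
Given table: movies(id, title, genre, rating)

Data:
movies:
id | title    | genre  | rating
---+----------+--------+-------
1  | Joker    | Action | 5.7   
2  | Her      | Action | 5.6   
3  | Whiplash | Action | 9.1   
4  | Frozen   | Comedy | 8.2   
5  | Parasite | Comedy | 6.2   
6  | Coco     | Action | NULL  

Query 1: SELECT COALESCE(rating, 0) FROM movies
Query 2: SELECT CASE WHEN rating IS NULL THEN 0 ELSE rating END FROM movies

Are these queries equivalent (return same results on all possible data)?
Yes, equivalent

Both queries return: [(0,), (5.6,), (5.7,), (6.2,), (8.2,), (9.1,)]

Reason: COALESCE vs CASE for NULL handling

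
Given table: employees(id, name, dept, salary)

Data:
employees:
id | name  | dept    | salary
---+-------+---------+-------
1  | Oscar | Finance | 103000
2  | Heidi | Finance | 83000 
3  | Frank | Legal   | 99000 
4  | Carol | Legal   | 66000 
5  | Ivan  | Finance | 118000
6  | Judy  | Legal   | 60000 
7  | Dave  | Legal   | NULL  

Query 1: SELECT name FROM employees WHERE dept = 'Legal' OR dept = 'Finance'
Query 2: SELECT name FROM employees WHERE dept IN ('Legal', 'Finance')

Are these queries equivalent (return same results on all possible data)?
Yes, equivalent

Both queries return: [('Carol',), ('Dave',), ('Frank',), ('Heidi',), ('Ivan',), ('Judy',), ('Oscar',)]

Reason: OR vs IN are equivalent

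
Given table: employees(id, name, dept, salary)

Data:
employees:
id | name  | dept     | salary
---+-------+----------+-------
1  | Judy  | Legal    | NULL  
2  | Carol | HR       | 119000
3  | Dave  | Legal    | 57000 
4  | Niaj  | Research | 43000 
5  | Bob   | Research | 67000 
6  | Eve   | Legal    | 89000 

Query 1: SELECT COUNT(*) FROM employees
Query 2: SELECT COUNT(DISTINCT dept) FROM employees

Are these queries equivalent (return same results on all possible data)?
No, not equivalent

Query 1 returns: [(6,)]
Query 2 returns: [(3,)]

Reason: COUNT(*) counts rows, COUNT(DISTINCT dept) counts unique depts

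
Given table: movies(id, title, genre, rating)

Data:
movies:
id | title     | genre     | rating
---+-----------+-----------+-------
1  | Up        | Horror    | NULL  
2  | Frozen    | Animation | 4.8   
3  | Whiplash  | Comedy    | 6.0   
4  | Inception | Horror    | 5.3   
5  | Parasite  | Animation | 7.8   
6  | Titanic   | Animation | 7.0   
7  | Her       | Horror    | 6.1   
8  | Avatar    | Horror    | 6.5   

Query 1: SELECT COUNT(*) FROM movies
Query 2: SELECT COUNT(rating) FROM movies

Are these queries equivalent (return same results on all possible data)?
No, not equivalent

Query 1 returns: [(8,)]
Query 2 returns: [(7,)]

Reason: COUNT(*) includes NULLs, COUNT(column) excludes them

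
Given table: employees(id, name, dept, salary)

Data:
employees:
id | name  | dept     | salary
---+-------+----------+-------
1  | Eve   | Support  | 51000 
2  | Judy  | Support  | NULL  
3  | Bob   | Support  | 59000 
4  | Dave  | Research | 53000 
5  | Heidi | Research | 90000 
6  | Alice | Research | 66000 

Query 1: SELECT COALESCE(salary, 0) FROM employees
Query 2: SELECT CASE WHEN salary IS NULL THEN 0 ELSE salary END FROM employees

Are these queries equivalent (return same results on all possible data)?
Yes, equivalent

Both queries return: [(0,), (51000,), (53000,), (59000,), (66000,), (90000,)]

Reason: COALESCE vs CASE for NULL handling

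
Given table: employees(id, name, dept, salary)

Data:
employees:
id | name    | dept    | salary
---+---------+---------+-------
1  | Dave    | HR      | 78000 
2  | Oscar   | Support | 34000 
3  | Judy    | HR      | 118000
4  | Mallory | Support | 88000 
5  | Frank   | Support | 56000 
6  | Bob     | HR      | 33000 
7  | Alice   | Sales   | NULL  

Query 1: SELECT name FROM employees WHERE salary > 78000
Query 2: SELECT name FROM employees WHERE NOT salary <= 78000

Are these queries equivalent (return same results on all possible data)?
Yes, equivalent

Both queries return: [('Judy',), ('Mallory',)]

Reason: Both filter salary > 78000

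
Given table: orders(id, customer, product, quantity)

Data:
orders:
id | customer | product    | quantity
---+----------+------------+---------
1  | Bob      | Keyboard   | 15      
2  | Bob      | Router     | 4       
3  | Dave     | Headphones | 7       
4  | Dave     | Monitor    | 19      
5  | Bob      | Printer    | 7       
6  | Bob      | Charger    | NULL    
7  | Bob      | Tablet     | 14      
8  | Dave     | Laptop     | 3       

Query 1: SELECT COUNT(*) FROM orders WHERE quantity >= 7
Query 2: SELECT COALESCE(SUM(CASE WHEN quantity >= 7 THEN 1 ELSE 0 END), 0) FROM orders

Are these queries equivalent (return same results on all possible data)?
Yes, equivalent

Both queries return: [(5,)]

Reason: COUNT with WHERE vs conditional SUM (COALESCE handles empty-table NULL)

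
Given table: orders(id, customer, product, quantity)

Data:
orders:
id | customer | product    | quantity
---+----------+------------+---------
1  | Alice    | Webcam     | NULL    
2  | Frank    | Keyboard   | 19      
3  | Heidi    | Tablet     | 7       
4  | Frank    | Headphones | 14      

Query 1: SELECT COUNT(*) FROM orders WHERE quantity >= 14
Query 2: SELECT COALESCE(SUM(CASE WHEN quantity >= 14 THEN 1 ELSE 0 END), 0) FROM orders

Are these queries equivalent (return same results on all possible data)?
Yes, equivalent

Both queries return: [(2,)]

Reason: COUNT with WHERE vs conditional SUM (COALESCE handles empty-table NULL)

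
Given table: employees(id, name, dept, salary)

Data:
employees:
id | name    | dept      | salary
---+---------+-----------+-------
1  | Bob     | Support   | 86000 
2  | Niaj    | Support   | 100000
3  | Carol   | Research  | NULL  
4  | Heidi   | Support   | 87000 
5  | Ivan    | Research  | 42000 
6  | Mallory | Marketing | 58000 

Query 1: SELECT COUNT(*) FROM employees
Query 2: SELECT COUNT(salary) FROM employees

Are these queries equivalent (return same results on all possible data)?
No, not equivalent

Query 1 returns: [(6,)]
Query 2 returns: [(5,)]

Reason: COUNT(*) includes NULLs, COUNT(column) excludes them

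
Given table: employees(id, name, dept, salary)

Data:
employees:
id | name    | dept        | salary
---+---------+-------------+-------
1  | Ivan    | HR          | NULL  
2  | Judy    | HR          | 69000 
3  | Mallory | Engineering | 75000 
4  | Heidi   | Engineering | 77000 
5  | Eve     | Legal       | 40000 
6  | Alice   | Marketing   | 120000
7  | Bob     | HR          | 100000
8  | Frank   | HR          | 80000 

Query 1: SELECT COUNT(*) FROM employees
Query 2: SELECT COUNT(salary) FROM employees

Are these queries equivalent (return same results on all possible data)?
No, not equivalent

Query 1 returns: [(8,)]
Query 2 returns: [(7,)]

Reason: COUNT(*) includes NULLs, COUNT(column) excludes them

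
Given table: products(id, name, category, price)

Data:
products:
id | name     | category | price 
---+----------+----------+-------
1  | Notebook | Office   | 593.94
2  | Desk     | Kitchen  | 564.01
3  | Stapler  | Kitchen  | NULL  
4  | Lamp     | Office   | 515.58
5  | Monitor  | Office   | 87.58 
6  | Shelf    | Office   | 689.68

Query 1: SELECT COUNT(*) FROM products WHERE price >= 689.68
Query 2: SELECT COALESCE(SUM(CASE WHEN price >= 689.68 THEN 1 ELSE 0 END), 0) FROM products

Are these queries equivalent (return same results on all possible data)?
Yes, equivalent

Both queries return: [(1,)]

Reason: COUNT with WHERE vs conditional SUM (COALESCE handles empty-table NULL)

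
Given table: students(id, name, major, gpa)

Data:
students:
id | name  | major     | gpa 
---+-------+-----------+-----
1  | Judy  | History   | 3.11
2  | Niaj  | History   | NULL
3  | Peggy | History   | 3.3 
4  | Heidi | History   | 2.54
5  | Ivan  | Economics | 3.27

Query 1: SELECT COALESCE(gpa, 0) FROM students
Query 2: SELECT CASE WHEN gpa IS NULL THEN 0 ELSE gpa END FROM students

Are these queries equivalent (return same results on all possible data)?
Yes, equivalent

Both queries return: [(0,), (2.54,), (3.11,), (3.27,), (3.3,)]

Reason: COALESCE vs CASE for NULL handling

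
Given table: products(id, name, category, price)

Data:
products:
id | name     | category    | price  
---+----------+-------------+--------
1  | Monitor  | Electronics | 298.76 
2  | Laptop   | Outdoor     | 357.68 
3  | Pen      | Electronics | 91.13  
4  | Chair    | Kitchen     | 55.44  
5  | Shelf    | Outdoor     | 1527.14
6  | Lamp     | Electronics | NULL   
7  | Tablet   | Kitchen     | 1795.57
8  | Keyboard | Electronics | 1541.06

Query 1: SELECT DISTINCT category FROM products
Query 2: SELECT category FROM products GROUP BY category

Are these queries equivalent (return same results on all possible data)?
Yes, equivalent

Both queries return: [('Electronics',), ('Kitchen',), ('Outdoor',)]

Reason: Both get unique categorys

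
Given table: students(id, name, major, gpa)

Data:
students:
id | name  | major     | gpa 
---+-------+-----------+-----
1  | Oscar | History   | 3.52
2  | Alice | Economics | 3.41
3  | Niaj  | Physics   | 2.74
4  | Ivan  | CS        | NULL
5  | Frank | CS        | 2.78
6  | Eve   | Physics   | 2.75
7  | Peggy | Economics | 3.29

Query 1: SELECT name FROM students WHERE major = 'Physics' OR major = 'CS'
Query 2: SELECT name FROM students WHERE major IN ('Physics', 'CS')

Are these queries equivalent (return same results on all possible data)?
Yes, equivalent

Both queries return: [('Eve',), ('Frank',), ('Ivan',), ('Niaj',)]

Reason: OR vs IN are equivalent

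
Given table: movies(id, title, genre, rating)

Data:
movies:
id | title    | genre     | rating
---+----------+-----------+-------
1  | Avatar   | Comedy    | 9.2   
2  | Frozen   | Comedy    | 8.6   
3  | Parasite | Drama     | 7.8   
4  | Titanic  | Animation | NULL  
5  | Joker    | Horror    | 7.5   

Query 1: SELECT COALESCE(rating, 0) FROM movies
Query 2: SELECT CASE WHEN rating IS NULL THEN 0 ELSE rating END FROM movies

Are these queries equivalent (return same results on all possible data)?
Yes, equivalent

Both queries return: [(0,), (7.5,), (7.8,), (8.6,), (9.2,)]

Reason: COALESCE vs CASE for NULL handling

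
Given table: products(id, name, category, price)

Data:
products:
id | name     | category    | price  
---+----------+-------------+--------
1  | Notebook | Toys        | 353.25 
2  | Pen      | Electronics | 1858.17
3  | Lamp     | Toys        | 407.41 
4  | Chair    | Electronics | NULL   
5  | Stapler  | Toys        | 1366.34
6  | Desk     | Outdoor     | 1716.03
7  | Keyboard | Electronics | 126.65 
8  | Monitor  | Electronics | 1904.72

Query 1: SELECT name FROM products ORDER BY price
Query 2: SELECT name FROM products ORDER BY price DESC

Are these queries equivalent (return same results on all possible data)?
No, not equivalent

Query 1 returns: [('Chair',), ('Keyboard',), ('Notebook',), ('Lamp',), ('Stapler',), ('Desk',), ('Pen',), ('Monitor',)]
Query 2 returns: [('Monitor',), ('Pen',), ('Desk',), ('Stapler',), ('Lamp',), ('Notebook',), ('Keyboard',), ('Chair',)]

Reason: ASC vs DESC gives opposite ordering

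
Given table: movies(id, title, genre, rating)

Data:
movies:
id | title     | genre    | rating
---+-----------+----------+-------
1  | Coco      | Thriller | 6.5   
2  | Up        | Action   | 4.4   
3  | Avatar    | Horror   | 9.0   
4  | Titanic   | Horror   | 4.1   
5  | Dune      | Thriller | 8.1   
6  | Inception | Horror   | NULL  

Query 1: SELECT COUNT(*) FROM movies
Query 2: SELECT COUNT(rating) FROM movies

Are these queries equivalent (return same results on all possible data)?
No, not equivalent

Query 1 returns: [(6,)]
Query 2 returns: [(5,)]

Reason: COUNT(*) includes NULLs, COUNT(column) excludes them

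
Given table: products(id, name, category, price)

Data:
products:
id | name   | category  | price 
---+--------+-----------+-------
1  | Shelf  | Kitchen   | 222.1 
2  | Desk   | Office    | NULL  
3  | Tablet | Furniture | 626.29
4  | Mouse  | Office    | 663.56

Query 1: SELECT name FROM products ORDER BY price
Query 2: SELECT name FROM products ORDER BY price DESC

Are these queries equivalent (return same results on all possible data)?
No, not equivalent

Query 1 returns: [('Desk',), ('Shelf',), ('Tablet',), ('Mouse',)]
Query 2 returns: [('Mouse',), ('Tablet',), ('Shelf',), ('Desk',)]

Reason: ASC vs DESC gives opposite ordering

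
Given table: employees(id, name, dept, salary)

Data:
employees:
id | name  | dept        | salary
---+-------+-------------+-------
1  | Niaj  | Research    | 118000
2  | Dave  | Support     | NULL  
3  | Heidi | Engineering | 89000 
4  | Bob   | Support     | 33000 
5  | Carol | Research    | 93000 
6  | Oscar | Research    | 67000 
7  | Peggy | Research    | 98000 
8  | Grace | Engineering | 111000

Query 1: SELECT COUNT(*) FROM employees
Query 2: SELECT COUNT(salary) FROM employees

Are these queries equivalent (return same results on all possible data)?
No, not equivalent

Query 1 returns: [(8,)]
Query 2 returns: [(7,)]

Reason: COUNT(*) includes NULLs, COUNT(column) excludes them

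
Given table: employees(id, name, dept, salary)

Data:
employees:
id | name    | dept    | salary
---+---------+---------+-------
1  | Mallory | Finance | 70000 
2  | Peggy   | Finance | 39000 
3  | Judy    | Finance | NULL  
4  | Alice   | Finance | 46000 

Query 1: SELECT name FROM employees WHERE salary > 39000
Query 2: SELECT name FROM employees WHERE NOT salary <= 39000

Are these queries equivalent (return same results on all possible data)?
Yes, equivalent

Both queries return: [('Alice',), ('Mallory',)]

Reason: Both filter salary > 39000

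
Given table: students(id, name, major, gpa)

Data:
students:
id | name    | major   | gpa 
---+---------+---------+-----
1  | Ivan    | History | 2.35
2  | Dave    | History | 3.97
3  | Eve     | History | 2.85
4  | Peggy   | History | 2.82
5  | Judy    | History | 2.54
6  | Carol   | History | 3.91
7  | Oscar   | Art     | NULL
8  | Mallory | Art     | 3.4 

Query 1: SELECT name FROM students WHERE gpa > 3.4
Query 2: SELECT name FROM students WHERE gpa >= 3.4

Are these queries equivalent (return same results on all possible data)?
No, not equivalent

Query 1 returns: [('Dave',), ('Carol',)]
Query 2 returns: [('Dave',), ('Carol',), ('Mallory',)]

Reason: > vs >= gives different results when gpa = 3.4 exists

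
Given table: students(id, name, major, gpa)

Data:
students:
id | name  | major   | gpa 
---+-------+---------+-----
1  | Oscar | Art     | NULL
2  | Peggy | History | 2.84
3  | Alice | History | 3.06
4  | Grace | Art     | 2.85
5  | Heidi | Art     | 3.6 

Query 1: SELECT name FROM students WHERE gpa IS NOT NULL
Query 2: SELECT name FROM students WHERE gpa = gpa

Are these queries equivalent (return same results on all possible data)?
Yes, equivalent

Both queries return: [('Alice',), ('Grace',), ('Heidi',), ('Peggy',)]

Reason: IS NOT NULL vs self-equality (both exclude NULLs)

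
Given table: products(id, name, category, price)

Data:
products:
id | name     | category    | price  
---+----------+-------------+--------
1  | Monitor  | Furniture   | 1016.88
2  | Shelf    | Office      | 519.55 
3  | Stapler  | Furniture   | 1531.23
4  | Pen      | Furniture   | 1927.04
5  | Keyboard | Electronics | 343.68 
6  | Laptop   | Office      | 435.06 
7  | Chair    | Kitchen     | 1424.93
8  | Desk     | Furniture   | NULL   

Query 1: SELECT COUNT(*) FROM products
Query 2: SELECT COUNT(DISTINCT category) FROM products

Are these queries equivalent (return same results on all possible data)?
No, not equivalent

Query 1 returns: [(8,)]
Query 2 returns: [(4,)]

Reason: COUNT(*) counts rows, COUNT(DISTINCT category) counts unique categorys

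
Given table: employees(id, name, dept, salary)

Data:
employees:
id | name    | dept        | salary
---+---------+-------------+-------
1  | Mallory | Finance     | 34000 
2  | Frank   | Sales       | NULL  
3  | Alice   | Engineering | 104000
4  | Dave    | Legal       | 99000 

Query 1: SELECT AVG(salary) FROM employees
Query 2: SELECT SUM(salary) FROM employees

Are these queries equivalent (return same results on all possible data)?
No, not equivalent

Query 1 returns: [(79000.0,)]
Query 2 returns: [(237000,)]

Reason: AVG vs SUM give different aggregate values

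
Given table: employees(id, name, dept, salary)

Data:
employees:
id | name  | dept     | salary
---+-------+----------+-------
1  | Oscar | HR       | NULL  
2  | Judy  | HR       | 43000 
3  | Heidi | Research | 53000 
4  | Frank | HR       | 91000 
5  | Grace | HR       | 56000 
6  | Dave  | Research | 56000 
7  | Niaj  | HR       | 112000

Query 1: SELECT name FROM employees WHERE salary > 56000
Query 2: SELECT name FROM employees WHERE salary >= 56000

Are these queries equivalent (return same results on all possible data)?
No, not equivalent

Query 1 returns: [('Frank',), ('Niaj',)]
Query 2 returns: [('Frank',), ('Grace',), ('Dave',), ('Niaj',)]

Reason: > vs >= gives different results when salary = 56000 exists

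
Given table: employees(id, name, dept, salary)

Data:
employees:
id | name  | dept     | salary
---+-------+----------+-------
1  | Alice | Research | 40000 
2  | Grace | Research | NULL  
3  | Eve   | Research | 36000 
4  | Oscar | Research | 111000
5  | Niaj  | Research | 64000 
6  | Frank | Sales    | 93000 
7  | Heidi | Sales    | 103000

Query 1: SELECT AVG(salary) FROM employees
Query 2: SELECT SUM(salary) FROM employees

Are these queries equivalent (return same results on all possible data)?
No, not equivalent

Query 1 returns: [(74500.0,)]
Query 2 returns: [(447000,)]

Reason: AVG vs SUM give different aggregate values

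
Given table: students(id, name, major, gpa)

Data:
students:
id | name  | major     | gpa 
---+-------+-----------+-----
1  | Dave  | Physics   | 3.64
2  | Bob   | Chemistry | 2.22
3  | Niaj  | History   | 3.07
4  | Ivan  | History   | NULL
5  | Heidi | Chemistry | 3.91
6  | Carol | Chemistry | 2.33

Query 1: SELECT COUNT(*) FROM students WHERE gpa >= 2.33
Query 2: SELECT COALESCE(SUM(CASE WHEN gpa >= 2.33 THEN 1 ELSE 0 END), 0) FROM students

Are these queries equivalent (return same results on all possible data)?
Yes, equivalent

Both queries return: [(4,)]

Reason: COUNT with WHERE vs conditional SUM (COALESCE handles empty-table NULL)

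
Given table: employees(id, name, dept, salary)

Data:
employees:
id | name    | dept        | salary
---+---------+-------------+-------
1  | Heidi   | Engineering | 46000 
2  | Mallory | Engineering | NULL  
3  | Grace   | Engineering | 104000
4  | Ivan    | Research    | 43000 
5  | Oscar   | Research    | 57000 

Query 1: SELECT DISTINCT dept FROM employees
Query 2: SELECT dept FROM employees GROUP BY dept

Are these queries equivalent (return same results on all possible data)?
Yes, equivalent

Both queries return: [('Engineering',), ('Research',)]

Reason: Both get unique depts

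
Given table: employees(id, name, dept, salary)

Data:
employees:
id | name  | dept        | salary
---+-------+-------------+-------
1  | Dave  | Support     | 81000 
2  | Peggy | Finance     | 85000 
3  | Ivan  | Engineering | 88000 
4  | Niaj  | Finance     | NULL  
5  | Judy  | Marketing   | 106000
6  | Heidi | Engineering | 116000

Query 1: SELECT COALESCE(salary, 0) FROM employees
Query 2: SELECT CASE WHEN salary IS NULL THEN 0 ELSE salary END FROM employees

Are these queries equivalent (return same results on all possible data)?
Yes, equivalent

Both queries return: [(0,), (81000,), (85000,), (88000,), (106000,), (116000,)]

Reason: COALESCE vs CASE for NULL handling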